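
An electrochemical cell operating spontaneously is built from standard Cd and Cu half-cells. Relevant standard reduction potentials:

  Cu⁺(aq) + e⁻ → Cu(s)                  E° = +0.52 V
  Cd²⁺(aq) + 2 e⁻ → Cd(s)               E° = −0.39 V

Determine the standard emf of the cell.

+0.91 V

Of the two couples in this cell, the one with the more positive reduction potential is reduced at the cathode: here that is Cu⁺/Cu (+0.52 V); Cd²⁺/Cd (−0.39 V) is the anode.
E°cell = E°(cathode) − E°(anode) = +0.52 − (−0.39) = +0.91 V.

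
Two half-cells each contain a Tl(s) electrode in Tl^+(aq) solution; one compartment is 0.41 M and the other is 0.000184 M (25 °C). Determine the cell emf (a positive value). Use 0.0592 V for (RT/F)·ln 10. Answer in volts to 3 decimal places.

For a concentration cell E°cell = 0, since both electrodes use the same couple.
The compartment with the higher Tl^+(aq) concentration (0.41 M) acts as the cathode; ions are reduced there and produced at the dilute (0.000184 M) anode.
With n = 1, Ecell = −(0.0592/1)·log([dilute]/[conc]) = −(0.0592/1)·log(0.000184/0.41) = +0.198 V.

0.198 V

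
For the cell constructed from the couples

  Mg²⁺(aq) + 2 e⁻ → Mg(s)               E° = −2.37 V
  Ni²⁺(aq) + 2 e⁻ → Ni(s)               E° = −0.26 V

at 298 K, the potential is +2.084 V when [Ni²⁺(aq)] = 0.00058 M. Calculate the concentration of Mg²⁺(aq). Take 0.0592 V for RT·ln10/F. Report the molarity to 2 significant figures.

Ni²⁺/Ni is the cathode (higher E°); E°cell = −0.26 − (−2.37) = +2.11 V with n = 2.
Rearranging E = E° − (0.0592/n)·log Q gives log Q = 2(+2.11 − (+2.084))/0.0592 = 0.878.
For Ni²⁺(aq) + Mg(s) → Ni(s) + Mg²⁺(aq), the reaction quotient is Q = [Mg²⁺(aq)] / [Ni²⁺(aq)].
Isolating [Mg²⁺(aq)] in Q = 10^{0.878} yields log [Mg²⁺(aq)] = −2.359, i.e. 0.0044 M.

0.0044 M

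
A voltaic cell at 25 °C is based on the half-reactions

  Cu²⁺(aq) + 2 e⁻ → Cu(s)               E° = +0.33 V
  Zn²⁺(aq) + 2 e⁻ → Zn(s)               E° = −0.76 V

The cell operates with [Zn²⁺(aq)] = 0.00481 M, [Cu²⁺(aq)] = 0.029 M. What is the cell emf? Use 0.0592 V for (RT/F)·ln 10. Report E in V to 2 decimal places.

Since E°(Cu²⁺/Cu) > E°(Zn²⁺/Zn), Cu²⁺/Cu serves as the cathode.
E°cell = +0.33 − (−0.76) = +1.09 V, with n = 2 electrons transferred.
For the overall reaction Cu²⁺(aq) + Zn(s) → Cu(s) + Zn²⁺(aq), Q = [Zn²⁺(aq)] / [Cu²⁺(aq)] = 0.166, giving log Q = −0.780.
By the Nernst equation, E = +1.09 − (0.0592/2)·(−0.780) = +1.11 V.

+1.11 V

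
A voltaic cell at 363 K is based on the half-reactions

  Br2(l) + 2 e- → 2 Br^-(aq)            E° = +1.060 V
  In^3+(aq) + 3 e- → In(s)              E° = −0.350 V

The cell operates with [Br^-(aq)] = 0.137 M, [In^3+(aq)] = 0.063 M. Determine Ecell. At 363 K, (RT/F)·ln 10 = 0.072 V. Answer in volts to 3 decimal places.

+1.501 V

Br₂/Br⁻ is reduced (cathode, E° = +1.060 V) and In³⁺/In is oxidized (anode).
E°cell = +1.060 − (−0.350) = +1.410 V, with n = 6 electrons transferred.
For the overall reaction 3 Br2(l) + 2 In(s) → 6 Br^-(aq) + 2 In^3+(aq), Q = [Br^-(aq)]^6·[In^3+(aq)]^2 = 2.62×10^−8, giving log Q = −7.581.
E = E° − (0.072/n)·log Q = +1.410 − (0.072/6)(−7.581) = +1.501 V.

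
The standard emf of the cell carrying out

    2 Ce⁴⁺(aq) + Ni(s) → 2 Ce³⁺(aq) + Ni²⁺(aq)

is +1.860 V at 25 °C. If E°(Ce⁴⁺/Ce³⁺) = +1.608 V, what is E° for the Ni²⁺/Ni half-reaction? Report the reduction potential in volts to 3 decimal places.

−0.252 V

In the reaction as written the Ce⁴⁺/Ce³⁺ couple is reduced (cathode) and Ni²⁺/Ni is oxidized (anode), so E°cell = E°(Ce⁴⁺/Ce³⁺) − E°(Ni²⁺/Ni).
E°(Ni²⁺/Ni) = E°(cathode) − E°cell = +1.608 − (+1.860) = −0.252 V.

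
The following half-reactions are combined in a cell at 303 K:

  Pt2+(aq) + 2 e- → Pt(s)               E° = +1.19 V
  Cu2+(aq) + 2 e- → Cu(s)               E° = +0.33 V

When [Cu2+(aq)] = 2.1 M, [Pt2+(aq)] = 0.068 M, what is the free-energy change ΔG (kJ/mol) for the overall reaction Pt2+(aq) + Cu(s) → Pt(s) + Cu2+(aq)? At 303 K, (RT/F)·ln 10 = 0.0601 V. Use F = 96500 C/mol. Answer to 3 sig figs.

−157 kJ/mol

E°cell = +1.19 − (+0.33) = +0.86 V; the balanced reaction transfers n = 2 electrons.
The reaction quotient is [Cu2+(aq)] / [Pt2+(aq)] = 30.9; by Nernst, E = +0.86 − (0.0601/2)(1.490) = +0.8152 V.
Finally ΔG = −nFE = −(2)(96500 C/mol)(+0.8152 V) = −157 kJ/mol.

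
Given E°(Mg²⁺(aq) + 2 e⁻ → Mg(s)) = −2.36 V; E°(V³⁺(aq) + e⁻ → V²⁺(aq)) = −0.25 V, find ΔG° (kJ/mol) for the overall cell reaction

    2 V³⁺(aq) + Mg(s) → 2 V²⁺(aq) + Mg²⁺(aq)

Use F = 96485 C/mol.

In the reaction as written V³⁺(aq) is reduced, so the V³⁺/V²⁺ couple is the cathode and Mg²⁺/Mg is the anode.
E°cell = −0.25 − (−2.36) = +2.11 V; balancing electrons gives n = 2.
ΔG° = −nFE°cell = −(2)(96485)(+2.11) J/mol = −407 kJ/mol.

−407 kJ/mol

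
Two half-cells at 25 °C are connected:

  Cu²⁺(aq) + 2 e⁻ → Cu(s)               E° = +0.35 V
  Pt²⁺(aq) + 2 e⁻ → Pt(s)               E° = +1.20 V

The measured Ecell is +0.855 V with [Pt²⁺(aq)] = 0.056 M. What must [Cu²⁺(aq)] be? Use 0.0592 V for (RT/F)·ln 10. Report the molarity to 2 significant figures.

The Pt²⁺/Pt couple has the larger reduction potential, so it is the cathode: E°cell = +1.20 − (+0.35) = +0.85 V and n = 2.
Rearranging E = E° − (0.0592/n)·log Q gives log Q = 2(+0.85 − (+0.855))/0.0592 = −0.169.
For Pt²⁺(aq) + Cu(s) → Pt(s) + Cu²⁺(aq), the reaction quotient is Q = [Cu²⁺(aq)] / [Pt²⁺(aq)].
Isolating [Cu²⁺(aq)] in Q = 10^{−0.169} yields log [Cu²⁺(aq)] = −1.421, i.e. 0.038 M.

0.038 M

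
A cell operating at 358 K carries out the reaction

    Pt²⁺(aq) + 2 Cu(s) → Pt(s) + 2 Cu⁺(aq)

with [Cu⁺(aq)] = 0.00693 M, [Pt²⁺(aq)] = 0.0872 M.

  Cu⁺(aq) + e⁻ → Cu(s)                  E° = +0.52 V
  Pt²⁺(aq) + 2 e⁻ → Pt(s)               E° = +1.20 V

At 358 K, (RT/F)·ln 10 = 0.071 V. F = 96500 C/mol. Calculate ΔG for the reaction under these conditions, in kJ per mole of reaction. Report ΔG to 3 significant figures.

With Pt²⁺/Pt reduced at the cathode, E°cell = +1.20 − (+0.52) = +0.68 V and n = 2.
The reaction quotient is [Cu⁺(aq)]^2 / [Pt²⁺(aq)] = 0.000551; by Nernst, E = +0.68 − (0.071/2)(−3.259) = +0.7957 V.
Finally ΔG = −nFE = −(2)(96500 C/mol)(+0.7957 V) = −154 kJ/mol.

−154 kJ/mol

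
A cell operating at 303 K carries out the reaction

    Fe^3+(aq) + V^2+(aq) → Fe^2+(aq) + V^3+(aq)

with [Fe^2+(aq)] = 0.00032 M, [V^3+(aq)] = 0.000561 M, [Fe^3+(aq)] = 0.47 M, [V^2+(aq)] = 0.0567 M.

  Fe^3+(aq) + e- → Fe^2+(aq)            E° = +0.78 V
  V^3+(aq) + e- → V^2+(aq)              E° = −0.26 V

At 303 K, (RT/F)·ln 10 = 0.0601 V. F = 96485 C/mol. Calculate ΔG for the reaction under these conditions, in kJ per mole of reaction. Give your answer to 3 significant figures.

−130 kJ/mol

The standard cell potential is +0.78 − (−0.26) = +1.04 V, with n = 1 electron in the balanced equation.
Here Q = ([Fe^2+(aq)]·[V^3+(aq)]) / ([Fe^3+(aq)]·[V^2+(aq)]) = 6.74×10^−6 (log Q = −5.172), giving E = +1.04 − (0.0601/1)·(−5.172) = +1.3508 V.
ΔG = −nFE = −(1)(96485)(+1.3508) J/mol = −130 kJ/mol.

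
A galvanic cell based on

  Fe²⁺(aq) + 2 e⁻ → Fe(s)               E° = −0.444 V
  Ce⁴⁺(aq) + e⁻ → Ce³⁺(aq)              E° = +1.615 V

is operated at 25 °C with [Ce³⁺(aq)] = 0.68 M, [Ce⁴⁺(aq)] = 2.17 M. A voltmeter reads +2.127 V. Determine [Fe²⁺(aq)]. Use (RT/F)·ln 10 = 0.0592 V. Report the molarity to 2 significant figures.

With Ce⁴⁺/Ce³⁺ at the cathode and Fe²⁺/Fe at the anode, E°cell = +1.615 − (−0.444) = +2.059 V (n = 2).
Rearranging E = E° − (0.0592/n)·log Q gives log Q = 2(+2.059 − (+2.127))/0.0592 = −2.297.
Balancing electrons gives 2 Ce⁴⁺(aq) + Fe(s) → 2 Ce³⁺(aq) + Fe²⁺(aq); thus Q = ([Ce³⁺(aq)]^2·[Fe²⁺(aq)]) / [Ce⁴⁺(aq)]^2.
Substituting the known concentrations and solving, log [Fe²⁺(aq)] = −1.289 and [Fe²⁺(aq)] = 0.051 M.

0.051 M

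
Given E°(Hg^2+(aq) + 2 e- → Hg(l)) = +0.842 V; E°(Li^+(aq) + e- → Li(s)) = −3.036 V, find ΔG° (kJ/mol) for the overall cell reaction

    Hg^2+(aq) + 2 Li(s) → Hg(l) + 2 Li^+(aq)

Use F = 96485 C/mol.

In the reaction as written Hg^2+(aq) is reduced, so the Hg²⁺/Hg couple is the cathode and Li⁺/Li is the anode.
E°cell = +0.842 − (−3.036) = +3.878 V; balancing electrons gives n = 2.
ΔG° = −nFE°cell = −(2)(96485)(+3.878) J/mol = −748 kJ/mol.

−748 kJ/mol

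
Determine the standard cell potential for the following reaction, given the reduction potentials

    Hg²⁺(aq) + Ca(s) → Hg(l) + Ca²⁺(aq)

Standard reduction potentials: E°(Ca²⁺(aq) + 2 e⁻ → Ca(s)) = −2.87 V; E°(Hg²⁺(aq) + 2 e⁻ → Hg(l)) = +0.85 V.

+3.72 V

Hg²⁺(aq) gains electrons, so the Hg²⁺/Hg couple is the cathode; the Ca²⁺/Ca couple is the anode.
E°cell = E°(cathode) − E°(anode) = +0.85 − (−2.87) = +3.72 V.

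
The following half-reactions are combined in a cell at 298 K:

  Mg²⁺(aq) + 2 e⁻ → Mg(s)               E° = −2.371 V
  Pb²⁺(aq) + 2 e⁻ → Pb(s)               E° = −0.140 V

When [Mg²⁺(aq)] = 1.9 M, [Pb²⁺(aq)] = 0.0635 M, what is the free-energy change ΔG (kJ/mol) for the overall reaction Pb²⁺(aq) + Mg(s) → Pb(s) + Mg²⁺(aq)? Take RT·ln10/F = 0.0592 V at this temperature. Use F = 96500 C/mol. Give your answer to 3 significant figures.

−422 kJ/mol

E°cell = −0.140 − (−2.371) = +2.231 V; the balanced reaction transfers n = 2 electrons.
Q = [Mg²⁺(aq)] / [Pb²⁺(aq)] = 29.9, so log Q = 1.476 and E = +2.231 − (0.0592/2)(1.476) = +2.1873 V.
Then ΔG = −nFE = −2 × 96500 × +2.1873 J/mol = −422 kJ/mol.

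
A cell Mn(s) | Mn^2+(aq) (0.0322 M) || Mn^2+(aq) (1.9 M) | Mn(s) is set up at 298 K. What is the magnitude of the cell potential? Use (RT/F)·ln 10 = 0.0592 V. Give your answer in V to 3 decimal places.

For a concentration cell E°cell = 0, since both electrodes use the same couple.
The compartment with the higher Mn^2+(aq) concentration (1.9 M) acts as the cathode; ions are reduced there and produced at the dilute (0.0322 M) anode.
With n = 2, Ecell = −(0.0592/2)·log([dilute]/[conc]) = −(0.0592/2)·log(0.0322/1.9) = +0.052 V.

0.052 V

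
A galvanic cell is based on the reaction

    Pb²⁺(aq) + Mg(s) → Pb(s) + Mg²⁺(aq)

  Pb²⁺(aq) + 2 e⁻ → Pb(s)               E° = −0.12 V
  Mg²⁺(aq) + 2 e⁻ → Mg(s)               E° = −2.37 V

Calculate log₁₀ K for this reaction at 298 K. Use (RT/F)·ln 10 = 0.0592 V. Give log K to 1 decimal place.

log K = 76.0

The Pb²⁺/Pb couple is reduced (cathode); E°cell = −0.12 − (−2.37) = +2.25 V with n = 2.
At equilibrium E = 0, so log K = nE°cell / 0.0592 = (2)(+2.25) / 0.0592 = 76.0.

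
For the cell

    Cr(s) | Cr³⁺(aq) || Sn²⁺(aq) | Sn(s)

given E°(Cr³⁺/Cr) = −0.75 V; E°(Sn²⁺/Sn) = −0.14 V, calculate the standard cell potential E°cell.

+0.61 V

By convention the left-hand electrode in cell notation is the anode (oxidation) and the right-hand electrode is the cathode (reduction).
E°cell = E°(right) − E°(left) = −0.14 − (−0.75) = +0.61 V.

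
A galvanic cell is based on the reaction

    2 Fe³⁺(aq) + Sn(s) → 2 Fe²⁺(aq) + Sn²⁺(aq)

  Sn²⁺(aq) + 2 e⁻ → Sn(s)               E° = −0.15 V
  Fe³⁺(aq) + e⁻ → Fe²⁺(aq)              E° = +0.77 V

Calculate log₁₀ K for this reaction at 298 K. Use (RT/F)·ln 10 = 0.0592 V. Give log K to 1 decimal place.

The Fe³⁺/Fe²⁺ couple is reduced (cathode); E°cell = +0.77 − (−0.15) = +0.92 V with n = 2.
At equilibrium E = 0, so log K = nE°cell / 0.0592 = (2)(+0.92) / 0.0592 = 31.1.

log K = 31.1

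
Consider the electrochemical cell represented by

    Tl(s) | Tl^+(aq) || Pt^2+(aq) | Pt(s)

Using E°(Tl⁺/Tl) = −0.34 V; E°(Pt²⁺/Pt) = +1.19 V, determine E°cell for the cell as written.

By convention the left-hand electrode in cell notation is the anode (oxidation) and the right-hand electrode is the cathode (reduction).
E°cell = E°(right) − E°(left) = +1.19 − (−0.34) = +1.53 V.

+1.53 V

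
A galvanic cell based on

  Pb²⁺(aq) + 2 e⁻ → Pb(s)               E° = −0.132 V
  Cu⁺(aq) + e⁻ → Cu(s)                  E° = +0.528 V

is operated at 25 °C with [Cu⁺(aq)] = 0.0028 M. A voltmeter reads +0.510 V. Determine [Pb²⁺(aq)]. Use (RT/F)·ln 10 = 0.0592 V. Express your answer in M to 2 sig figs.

The Cu⁺/Cu couple has the larger reduction potential, so it is the cathode: E°cell = +0.528 − (−0.132) = +0.660 V and n = 2.
From the Nernst equation, log Q = n(E° − E)/0.0592 = 2·(+0.660 − (+0.510))/0.0592 = 5.068.
For 2 Cu⁺(aq) + Pb(s) → 2 Cu(s) + Pb²⁺(aq), the reaction quotient is Q = [Pb²⁺(aq)] / [Cu⁺(aq)]^2.
Substituting the known concentrations and solving, log [Pb²⁺(aq)] = −0.038 and [Pb²⁺(aq)] = 0.92 M.

0.92 M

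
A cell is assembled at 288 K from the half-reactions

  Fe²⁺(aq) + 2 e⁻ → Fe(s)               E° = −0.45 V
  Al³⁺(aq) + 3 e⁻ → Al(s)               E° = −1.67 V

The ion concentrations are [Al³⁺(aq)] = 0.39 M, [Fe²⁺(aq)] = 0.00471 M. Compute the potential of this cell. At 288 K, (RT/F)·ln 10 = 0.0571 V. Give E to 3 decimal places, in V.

Fe²⁺/Fe is reduced (cathode, E° = −0.45 V) and Al³⁺/Al is oxidized (anode).
E°cell = E°cat − E°an = −0.45 − (−1.67) = +1.22 V; n = 6.
Balancing gives 3 Fe²⁺(aq) + 2 Al(s) → 3 Fe(s) + 2 Al³⁺(aq); hence Q = [Al³⁺(aq)]^2 / [Fe²⁺(aq)]^3 = 1.46×10^6 (log Q = 6.163).
E = E° − (0.0571/n)·log Q = +1.22 − (0.0571/6)(6.163) = +1.161 V.

+1.161 V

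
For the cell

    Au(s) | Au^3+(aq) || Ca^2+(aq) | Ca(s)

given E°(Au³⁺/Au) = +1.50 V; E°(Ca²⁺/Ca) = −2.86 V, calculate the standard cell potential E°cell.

−4.36 V

By convention the left-hand electrode in cell notation is the anode (oxidation) and the right-hand electrode is the cathode (reduction).
E°cell = E°(right) − E°(left) = −2.86 − (+1.50) = −4.36 V.
The negative sign shows that, as written, the cell would require an external voltage to drive the reaction.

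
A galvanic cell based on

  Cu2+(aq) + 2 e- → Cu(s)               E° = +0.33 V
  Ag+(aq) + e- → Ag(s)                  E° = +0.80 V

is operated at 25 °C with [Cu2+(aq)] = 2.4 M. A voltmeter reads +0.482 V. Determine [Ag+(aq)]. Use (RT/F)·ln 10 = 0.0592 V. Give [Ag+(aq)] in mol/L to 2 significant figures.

2.5 M

Ag⁺/Ag is the cathode (higher E°); E°cell = +0.80 − (+0.33) = +0.47 V with n = 2.
Rearranging E = E° − (0.0592/n)·log Q gives log Q = 2(+0.47 − (+0.482))/0.0592 = −0.405.
Balancing electrons gives 2 Ag+(aq) + Cu(s) → 2 Ag(s) + Cu2+(aq); thus Q = [Cu2+(aq)] / [Ag+(aq)]^2.
Isolating [Ag+(aq)] in Q = 10^{−0.405} yields log [Ag+(aq)] = 0.393, i.e. 2.5 M.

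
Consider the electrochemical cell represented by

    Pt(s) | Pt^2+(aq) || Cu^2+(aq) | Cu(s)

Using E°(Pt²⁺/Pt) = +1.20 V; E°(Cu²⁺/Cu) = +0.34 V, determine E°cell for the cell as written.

By convention the left-hand electrode in cell notation is the anode (oxidation) and the right-hand electrode is the cathode (reduction).
E°cell = E°(right) − E°(left) = +0.34 − (+1.20) = −0.86 V.
The negative sign shows that, as written, the cell would require an external voltage to drive the reaction.

−0.86 V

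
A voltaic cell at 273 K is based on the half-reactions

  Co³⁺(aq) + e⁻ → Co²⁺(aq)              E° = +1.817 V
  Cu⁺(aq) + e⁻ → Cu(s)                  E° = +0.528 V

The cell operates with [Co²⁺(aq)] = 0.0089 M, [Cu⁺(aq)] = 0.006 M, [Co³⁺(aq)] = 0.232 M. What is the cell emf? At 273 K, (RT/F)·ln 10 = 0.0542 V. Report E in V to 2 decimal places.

+1.49 V

Since E°(Co³⁺/Co²⁺) > E°(Cu⁺/Cu), Co³⁺/Co²⁺ serves as the cathode.
E°cell = E°cat − E°an = +1.817 − (+0.528) = +1.289 V; n = 1.
Balancing gives Co³⁺(aq) + Cu(s) → Co²⁺(aq) + Cu⁺(aq); hence Q = ([Co²⁺(aq)]·[Cu⁺(aq)]) / [Co³⁺(aq)] = 0.00023 (log Q = −3.638).
Applying E = E° − (RT ln10/nF)·log Q gives +1.289 − (0.0542/1)(−3.638) = +1.49 V.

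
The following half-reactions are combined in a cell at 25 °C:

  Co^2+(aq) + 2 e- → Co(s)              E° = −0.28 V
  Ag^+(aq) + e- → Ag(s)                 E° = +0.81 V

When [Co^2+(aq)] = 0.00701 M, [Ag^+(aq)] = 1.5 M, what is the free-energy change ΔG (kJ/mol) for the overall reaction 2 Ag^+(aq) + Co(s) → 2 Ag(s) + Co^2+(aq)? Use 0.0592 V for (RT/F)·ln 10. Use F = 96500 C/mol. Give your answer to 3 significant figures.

E°cell = +0.81 − (−0.28) = +1.09 V; the balanced reaction transfers n = 2 electrons.
Q = [Co^2+(aq)] / [Ag^+(aq)]^2 = 0.00312, so log Q = −2.506 and E = +1.09 − (0.0592/2)(−2.506) = +1.1642 V.
Then ΔG = −nFE = −2 × 96500 × +1.1642 J/mol = −225 kJ/mol.

−225 kJ/mol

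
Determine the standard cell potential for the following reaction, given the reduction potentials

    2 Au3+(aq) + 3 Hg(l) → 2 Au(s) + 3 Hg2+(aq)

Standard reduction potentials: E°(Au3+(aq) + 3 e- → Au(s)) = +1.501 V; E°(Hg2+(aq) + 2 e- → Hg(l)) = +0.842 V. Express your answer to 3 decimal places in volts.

+0.659 V

Au3+(aq) gains electrons, so the Au³⁺/Au couple is the cathode; the Hg²⁺/Hg couple is the anode.
E°cell = E°(cathode) − E°(anode) = +1.501 − (+0.842) = +0.659 V.
The positive value indicates the reaction is spontaneous as written.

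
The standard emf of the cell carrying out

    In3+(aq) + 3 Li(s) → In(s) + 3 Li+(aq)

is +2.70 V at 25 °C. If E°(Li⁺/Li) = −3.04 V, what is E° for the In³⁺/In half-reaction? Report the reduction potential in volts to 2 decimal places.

In the reaction as written the In³⁺/In couple is reduced (cathode) and Li⁺/Li is oxidized (anode), so E°cell = E°(In³⁺/In) − E°(Li⁺/Li).
E°(In³⁺/In) = E°cell + E°(anode) = +2.70 + (−3.04) = −0.34 V.

−0.34 V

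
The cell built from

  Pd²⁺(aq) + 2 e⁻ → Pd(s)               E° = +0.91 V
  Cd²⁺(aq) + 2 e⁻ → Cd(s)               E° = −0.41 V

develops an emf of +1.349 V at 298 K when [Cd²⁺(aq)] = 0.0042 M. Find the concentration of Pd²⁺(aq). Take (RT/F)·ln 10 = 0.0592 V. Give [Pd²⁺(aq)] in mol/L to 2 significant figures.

With Pd²⁺/Pd at the cathode and Cd²⁺/Cd at the anode, E°cell = +0.91 − (−0.41) = +1.32 V (n = 2).
From the Nernst equation, log Q = n(E° − E)/0.0592 = 2·(+1.32 − (+1.349))/0.0592 = −0.980.
For Pd²⁺(aq) + Cd(s) → Pd(s) + Cd²⁺(aq), the reaction quotient is Q = [Cd²⁺(aq)] / [Pd²⁺(aq)].
Solving for the unknown gives log [Pd²⁺(aq)] = −1.397, so [Pd²⁺(aq)] ≈ 0.040 M.

0.040 M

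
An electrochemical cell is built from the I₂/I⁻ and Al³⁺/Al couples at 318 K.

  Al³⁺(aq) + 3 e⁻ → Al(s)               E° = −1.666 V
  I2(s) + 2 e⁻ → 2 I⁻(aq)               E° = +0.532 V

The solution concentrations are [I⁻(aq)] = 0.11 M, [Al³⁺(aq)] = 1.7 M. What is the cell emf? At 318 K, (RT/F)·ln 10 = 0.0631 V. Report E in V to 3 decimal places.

+2.254 V

I₂/I⁻ is reduced (cathode, E° = +0.532 V) and Al³⁺/Al is oxidized (anode).
The standard potential is +0.532 − (−1.666) = +2.198 V and the balanced reaction transfers n = 6 electrons.
The balanced reaction is 3 I2(s) + 2 Al(s) → 6 I⁻(aq) + 2 Al³⁺(aq), so Q = [I⁻(aq)]^6·[Al³⁺(aq)]^2 = 5.12×10^−6 and log Q = −5.291.
Applying E = E° − (RT ln10/nF)·log Q gives +2.198 − (0.0631/6)(−5.291) = +2.254 V.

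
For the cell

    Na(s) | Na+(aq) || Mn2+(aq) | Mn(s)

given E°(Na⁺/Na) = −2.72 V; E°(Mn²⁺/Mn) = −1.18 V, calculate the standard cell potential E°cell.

+1.54 V

By convention the left-hand electrode in cell notation is the anode (oxidation) and the right-hand electrode is the cathode (reduction).
E°cell = E°(right) − E°(left) = −1.18 − (−2.72) = +1.54 V.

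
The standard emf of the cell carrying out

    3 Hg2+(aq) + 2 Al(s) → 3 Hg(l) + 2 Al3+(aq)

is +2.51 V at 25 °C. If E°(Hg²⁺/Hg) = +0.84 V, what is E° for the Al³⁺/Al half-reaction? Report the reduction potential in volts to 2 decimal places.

In the reaction as written the Hg²⁺/Hg couple is reduced (cathode) and Al³⁺/Al is oxidized (anode), so E°cell = E°(Hg²⁺/Hg) − E°(Al³⁺/Al).
E°(Al³⁺/Al) = E°(cathode) − E°cell = +0.84 − (+2.51) = −1.67 V.

−1.67 V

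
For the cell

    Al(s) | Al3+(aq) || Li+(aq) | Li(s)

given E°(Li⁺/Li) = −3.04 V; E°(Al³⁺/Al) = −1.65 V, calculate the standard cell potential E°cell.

−1.39 V

By convention the left-hand electrode in cell notation is the anode (oxidation) and the right-hand electrode is the cathode (reduction).
E°cell = E°(right) − E°(left) = −3.04 − (−1.65) = −1.39 V.
The negative sign shows that, as written, the cell would require an external voltage to drive the reaction.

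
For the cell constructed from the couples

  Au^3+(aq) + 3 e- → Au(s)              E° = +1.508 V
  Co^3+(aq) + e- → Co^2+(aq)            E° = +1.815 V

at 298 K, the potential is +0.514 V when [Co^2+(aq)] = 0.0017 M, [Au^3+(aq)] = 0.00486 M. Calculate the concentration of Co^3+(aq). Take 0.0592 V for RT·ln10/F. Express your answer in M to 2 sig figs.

0.90 M

With Co³⁺/Co²⁺ at the cathode and Au³⁺/Au at the anode, E°cell = +1.815 − (+1.508) = +0.307 V (n = 3).
From the Nernst equation, log Q = n(E° − E)/0.0592 = 3·(+0.307 − (+0.514))/0.0592 = −10.490.
For 3 Co^3+(aq) + Au(s) → 3 Co^2+(aq) + Au^3+(aq), the reaction quotient is Q = ([Co^2+(aq)]^3·[Au^3+(aq)]) / [Co^3+(aq)]^3.
Solving for the unknown gives log [Co^3+(aq)] = −0.044, so [Co^3+(aq)] ≈ 0.90 M.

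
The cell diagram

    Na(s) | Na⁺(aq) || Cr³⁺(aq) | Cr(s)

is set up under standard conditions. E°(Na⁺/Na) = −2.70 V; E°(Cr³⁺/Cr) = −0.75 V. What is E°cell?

By convention the left-hand electrode in cell notation is the anode (oxidation) and the right-hand electrode is the cathode (reduction).
E°cell = E°(right) − E°(left) = −0.75 − (−2.70) = +1.95 V.

+1.95 V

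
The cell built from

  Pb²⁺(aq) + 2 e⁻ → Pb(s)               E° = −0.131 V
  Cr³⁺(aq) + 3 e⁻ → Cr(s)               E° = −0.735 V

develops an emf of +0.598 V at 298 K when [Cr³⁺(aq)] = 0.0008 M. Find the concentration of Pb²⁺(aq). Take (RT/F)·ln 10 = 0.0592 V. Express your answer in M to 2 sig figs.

Pb²⁺/Pb is the cathode (higher E°); E°cell = −0.131 − (−0.735) = +0.604 V with n = 6.
Rearranging E = E° − (0.0592/n)·log Q gives log Q = 6(+0.604 − (+0.598))/0.0592 = 0.608.
Balancing electrons gives 3 Pb²⁺(aq) + 2 Cr(s) → 3 Pb(s) + 2 Cr³⁺(aq); thus Q = [Cr³⁺(aq)]^2 / [Pb²⁺(aq)]^3.
Substituting the known concentrations and solving, log [Pb²⁺(aq)] = −2.267 and [Pb²⁺(aq)] = 0.0054 M.

0.0054 M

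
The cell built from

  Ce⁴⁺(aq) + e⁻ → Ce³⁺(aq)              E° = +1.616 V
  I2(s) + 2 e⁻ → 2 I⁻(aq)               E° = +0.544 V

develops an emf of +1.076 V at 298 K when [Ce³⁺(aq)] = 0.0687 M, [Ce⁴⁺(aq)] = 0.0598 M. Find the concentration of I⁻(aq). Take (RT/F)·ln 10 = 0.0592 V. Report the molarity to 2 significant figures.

With Ce⁴⁺/Ce³⁺ at the cathode and I₂/I⁻ at the anode, E°cell = +1.616 − (+0.544) = +1.072 V (n = 2).
Since E = E° − (0.0592/n)·log Q, log Q = n(E° − E)/0.0592 = −0.135.
Balancing electrons gives 2 Ce⁴⁺(aq) + 2 I⁻(aq) → 2 Ce³⁺(aq) + I2(s); thus Q = [Ce³⁺(aq)]^2 / ([Ce⁴⁺(aq)]^2·[I⁻(aq)]^2).
Substituting the known concentrations and solving, log [I⁻(aq)] = 0.128 and [I⁻(aq)] = 1.3 M.

1.3 M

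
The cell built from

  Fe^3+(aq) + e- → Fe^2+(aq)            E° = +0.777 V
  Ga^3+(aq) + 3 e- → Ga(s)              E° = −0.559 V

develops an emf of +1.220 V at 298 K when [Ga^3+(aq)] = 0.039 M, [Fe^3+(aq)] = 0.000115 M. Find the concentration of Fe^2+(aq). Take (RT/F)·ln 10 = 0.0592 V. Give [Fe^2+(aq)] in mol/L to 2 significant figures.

0.031 M

Fe³⁺/Fe²⁺ is the cathode (higher E°); E°cell = +0.777 − (−0.559) = +1.336 V with n = 3.
From the Nernst equation, log Q = n(E° − E)/0.0592 = 3·(+1.336 − (+1.220))/0.0592 = 5.878.
Balancing electrons gives 3 Fe^3+(aq) + Ga(s) → 3 Fe^2+(aq) + Ga^3+(aq); thus Q = ([Fe^2+(aq)]^3·[Ga^3+(aq)]) / [Fe^3+(aq)]^3.
Solving for the unknown gives log [Fe^2+(aq)] = −1.510, so [Fe^2+(aq)] ≈ 0.031 M.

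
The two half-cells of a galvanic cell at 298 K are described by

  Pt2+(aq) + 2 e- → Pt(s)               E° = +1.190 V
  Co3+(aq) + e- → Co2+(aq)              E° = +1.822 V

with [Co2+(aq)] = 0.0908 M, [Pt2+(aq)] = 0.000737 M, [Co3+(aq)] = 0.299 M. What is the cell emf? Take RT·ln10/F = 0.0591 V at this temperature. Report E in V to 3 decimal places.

+0.755 V

Co³⁺/Co²⁺ is reduced (cathode, E° = +1.822 V) and Pt²⁺/Pt is oxidized (anode).
The standard potential is +1.822 − (+1.190) = +0.632 V and the balanced reaction transfers n = 2 electrons.
The balanced reaction is 2 Co3+(aq) + Pt(s) → 2 Co2+(aq) + Pt2+(aq), so Q = ([Co2+(aq)]^2·[Pt2+(aq)]) / [Co3+(aq)]^2 = 6.8×10^−5 and log Q = −4.168.
Applying E = E° − (RT ln10/nF)·log Q gives +0.632 − (0.0591/2)(−4.168) = +0.755 V.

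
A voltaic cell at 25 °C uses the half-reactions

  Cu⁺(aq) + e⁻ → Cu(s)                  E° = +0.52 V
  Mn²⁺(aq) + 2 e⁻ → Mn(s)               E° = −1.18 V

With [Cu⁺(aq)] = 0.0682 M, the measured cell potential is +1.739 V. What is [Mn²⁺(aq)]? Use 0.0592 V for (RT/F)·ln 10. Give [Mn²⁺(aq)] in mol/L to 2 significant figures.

0.00022 M

Cu⁺/Cu is the cathode (higher E°); E°cell = +0.52 − (−1.18) = +1.70 V with n = 2.
Rearranging E = E° − (0.0592/n)·log Q gives log Q = 2(+1.70 − (+1.739))/0.0592 = −1.318.
Balancing electrons gives 2 Cu⁺(aq) + Mn(s) → 2 Cu(s) + Mn²⁺(aq); thus Q = [Mn²⁺(aq)] / [Cu⁺(aq)]^2.
Substituting the known concentrations and solving, log [Mn²⁺(aq)] = −3.650 and [Mn²⁺(aq)] = 0.00022 M.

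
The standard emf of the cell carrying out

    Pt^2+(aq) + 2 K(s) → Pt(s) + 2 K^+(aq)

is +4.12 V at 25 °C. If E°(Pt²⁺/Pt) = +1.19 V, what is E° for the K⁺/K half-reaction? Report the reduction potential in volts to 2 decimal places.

−2.93 V

In the reaction as written the Pt²⁺/Pt couple is reduced (cathode) and K⁺/K is oxidized (anode), so E°cell = E°(Pt²⁺/Pt) − E°(K⁺/K).
E°(K⁺/K) = E°(cathode) − E°cell = +1.19 − (+4.12) = −2.93 V.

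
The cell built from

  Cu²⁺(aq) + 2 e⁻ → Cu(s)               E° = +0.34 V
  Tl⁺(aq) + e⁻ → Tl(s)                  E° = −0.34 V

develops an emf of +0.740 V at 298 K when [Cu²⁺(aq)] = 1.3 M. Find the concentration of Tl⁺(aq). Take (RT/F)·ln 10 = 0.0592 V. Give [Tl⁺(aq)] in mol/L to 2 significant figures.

0.11 M

Cu²⁺/Cu is the cathode (higher E°); E°cell = +0.34 − (−0.34) = +0.68 V with n = 2.
Rearranging E = E° − (0.0592/n)·log Q gives log Q = 2(+0.68 − (+0.740))/0.0592 = −2.027.
The balanced reaction is Cu²⁺(aq) + 2 Tl(s) → Cu(s) + 2 Tl⁺(aq), so Q = [Tl⁺(aq)]^2 / [Cu²⁺(aq)].
Isolating [Tl⁺(aq)] in Q = 10^{−2.027} yields log [Tl⁺(aq)] = −0.957, i.e. 0.11 M.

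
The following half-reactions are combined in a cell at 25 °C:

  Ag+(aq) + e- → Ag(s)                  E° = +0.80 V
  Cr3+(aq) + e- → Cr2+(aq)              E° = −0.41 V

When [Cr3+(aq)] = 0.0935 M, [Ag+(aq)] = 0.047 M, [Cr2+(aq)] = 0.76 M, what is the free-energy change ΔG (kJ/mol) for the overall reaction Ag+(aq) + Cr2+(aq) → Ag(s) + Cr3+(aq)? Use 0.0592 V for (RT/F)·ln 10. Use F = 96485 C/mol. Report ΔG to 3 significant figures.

With Ag⁺/Ag reduced at the cathode, E°cell = +0.80 − (−0.41) = +1.21 V and n = 1.
Q = [Cr3+(aq)] / ([Ag+(aq)]·[Cr2+(aq)]) = 2.62, so log Q = 0.418 and E = +1.21 − (0.0592/1)(0.418) = +1.1853 V.
ΔG = −nFE = −(1)(96485)(+1.1853) J/mol = −114 kJ/mol.

−114 kJ/mol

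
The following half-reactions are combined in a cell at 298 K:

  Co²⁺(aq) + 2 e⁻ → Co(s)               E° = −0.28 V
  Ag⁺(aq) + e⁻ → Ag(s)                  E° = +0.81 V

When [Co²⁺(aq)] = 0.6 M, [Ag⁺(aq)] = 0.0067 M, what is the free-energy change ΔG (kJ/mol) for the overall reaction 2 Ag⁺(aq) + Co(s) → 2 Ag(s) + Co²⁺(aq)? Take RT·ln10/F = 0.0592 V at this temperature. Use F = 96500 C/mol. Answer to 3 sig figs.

−187 kJ/mol

E°cell = +0.81 − (−0.28) = +1.09 V; the balanced reaction transfers n = 2 electrons.
Q = [Co²⁺(aq)] / [Ag⁺(aq)]^2 = 1.34×10^4, so log Q = 4.126 and E = +1.09 − (0.0592/2)(4.126) = +0.9679 V.
Finally ΔG = −nFE = −(2)(96500 C/mol)(+0.9679 V) = −187 kJ/mol.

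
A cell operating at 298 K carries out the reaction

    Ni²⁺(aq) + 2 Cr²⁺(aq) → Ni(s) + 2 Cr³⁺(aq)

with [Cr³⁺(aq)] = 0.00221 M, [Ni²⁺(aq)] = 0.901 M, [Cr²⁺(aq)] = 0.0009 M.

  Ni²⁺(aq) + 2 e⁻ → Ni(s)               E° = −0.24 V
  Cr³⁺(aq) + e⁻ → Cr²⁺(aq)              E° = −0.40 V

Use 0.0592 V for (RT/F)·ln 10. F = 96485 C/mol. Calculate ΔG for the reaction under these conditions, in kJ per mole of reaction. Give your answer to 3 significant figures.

E°cell = −0.24 − (−0.40) = +0.16 V; the balanced reaction transfers n = 2 electrons.
Here Q = [Cr³⁺(aq)]^2 / ([Ni²⁺(aq)]·[Cr²⁺(aq)]^2) = 6.69 (log Q = 0.826), giving E = +0.16 − (0.0592/2)·(0.826) = +0.1356 V.
Then ΔG = −nFE = −2 × 96485 × +0.1356 J/mol = −26.2 kJ/mol.

−26.2 kJ/mol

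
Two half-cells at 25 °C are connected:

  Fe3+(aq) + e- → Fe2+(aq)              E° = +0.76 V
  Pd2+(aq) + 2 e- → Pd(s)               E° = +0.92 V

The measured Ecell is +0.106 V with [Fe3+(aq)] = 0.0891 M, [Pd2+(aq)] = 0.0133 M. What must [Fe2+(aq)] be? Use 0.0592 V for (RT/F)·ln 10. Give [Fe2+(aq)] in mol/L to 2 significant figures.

0.095 M

With Pd²⁺/Pd at the cathode and Fe³⁺/Fe²⁺ at the anode, E°cell = +0.92 − (+0.76) = +0.16 V (n = 2).
Since E = E° − (0.0592/n)·log Q, log Q = n(E° − E)/0.0592 = 1.824.
Balancing electrons gives Pd2+(aq) + 2 Fe2+(aq) → Pd(s) + 2 Fe3+(aq); thus Q = [Fe3+(aq)]^2 / ([Pd2+(aq)]·[Fe2+(aq)]^2).
Solving for the unknown gives log [Fe2+(aq)] = −1.024, so [Fe2+(aq)] ≈ 0.095 M.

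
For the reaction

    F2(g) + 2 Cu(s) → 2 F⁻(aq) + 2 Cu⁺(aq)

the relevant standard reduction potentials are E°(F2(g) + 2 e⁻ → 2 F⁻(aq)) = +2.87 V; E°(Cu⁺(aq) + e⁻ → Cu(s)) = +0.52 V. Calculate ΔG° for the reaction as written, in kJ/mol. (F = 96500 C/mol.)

−454 kJ/mol

In the reaction as written F2(g) is reduced, so the F₂/F⁻ couple is the cathode and Cu⁺/Cu is the anode.
E°cell = +2.87 − (+0.52) = +2.35 V; balancing electrons gives n = 2.
ΔG° = −nFE°cell = −(2)(96500)(+2.35) J/mol = −454 kJ/mol.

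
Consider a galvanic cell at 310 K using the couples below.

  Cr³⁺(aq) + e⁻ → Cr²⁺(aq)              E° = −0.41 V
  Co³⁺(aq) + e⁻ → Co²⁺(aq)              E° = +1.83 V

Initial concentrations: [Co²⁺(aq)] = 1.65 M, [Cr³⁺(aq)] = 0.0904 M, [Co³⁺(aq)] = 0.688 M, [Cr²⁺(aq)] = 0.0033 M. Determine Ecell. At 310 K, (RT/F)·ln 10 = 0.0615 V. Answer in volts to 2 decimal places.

Co³⁺/Co²⁺ is reduced (cathode, E° = +1.83 V) and Cr³⁺/Cr²⁺ is oxidized (anode).
The standard potential is +1.83 − (−0.41) = +2.24 V and the balanced reaction transfers n = 1 electron.
For the overall reaction Co³⁺(aq) + Cr²⁺(aq) → Co²⁺(aq) + Cr³⁺(aq), Q = ([Co²⁺(aq)]·[Cr³⁺(aq)]) / ([Co³⁺(aq)]·[Cr²⁺(aq)]) = 65.7, giving log Q = 1.818.
E = E° − (0.0615/n)·log Q = +2.24 − (0.0615/1)(1.818) = +2.13 V.

+2.13 V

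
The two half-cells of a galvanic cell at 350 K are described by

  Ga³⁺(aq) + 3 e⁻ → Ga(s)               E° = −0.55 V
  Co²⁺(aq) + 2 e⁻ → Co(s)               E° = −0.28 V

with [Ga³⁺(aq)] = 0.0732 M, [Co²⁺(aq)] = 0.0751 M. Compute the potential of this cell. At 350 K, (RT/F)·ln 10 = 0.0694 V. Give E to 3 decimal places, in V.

The Co²⁺/Co couple has the more positive E°, so it is the cathode; Ga³⁺/Ga is the anode.
E°cell = −0.28 − (−0.55) = +0.27 V, with n = 6 electrons transferred.
The balanced reaction is 3 Co²⁺(aq) + 2 Ga(s) → 3 Co(s) + 2 Ga³⁺(aq), so Q = [Ga³⁺(aq)]^2 / [Co²⁺(aq)]^3 = 12.7 and log Q = 1.102.
Applying E = E° − (RT ln10/nF)·log Q gives +0.27 − (0.0694/6)(1.102) = +0.257 V.

+0.257 V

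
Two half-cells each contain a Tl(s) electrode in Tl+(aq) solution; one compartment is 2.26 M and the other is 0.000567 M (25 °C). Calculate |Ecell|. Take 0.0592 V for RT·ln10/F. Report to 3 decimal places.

0.213 V

For a concentration cell E°cell = 0, since both electrodes use the same couple.
The compartment with the higher Tl+(aq) concentration (2.26 M) acts as the cathode; ions are reduced there and produced at the dilute (0.000567 M) anode.
With n = 1, Ecell = −(0.0592/1)·log([dilute]/[conc]) = −(0.0592/1)·log(0.000567/2.26) = +0.213 V.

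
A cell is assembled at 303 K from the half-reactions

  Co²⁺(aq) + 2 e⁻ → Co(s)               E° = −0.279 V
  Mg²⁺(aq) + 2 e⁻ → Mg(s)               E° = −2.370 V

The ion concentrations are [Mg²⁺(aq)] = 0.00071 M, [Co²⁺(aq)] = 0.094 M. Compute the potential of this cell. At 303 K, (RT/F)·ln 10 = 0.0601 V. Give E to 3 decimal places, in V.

The Co²⁺/Co couple has the more positive E°, so it is the cathode; Mg²⁺/Mg is the anode.
E°cell = −0.279 − (−2.370) = +2.091 V, with n = 2 electrons transferred.
Balancing gives Co²⁺(aq) + Mg(s) → Co(s) + Mg²⁺(aq); hence Q = [Mg²⁺(aq)] / [Co²⁺(aq)] = 0.00755 (log Q = −2.122).
E = E° − (0.0601/n)·log Q = +2.091 − (0.0601/2)(−2.122) = +2.155 V.

+2.155 V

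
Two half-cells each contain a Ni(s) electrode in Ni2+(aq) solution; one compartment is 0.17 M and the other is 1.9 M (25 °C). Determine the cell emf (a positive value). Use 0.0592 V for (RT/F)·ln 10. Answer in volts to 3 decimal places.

For a concentration cell E°cell = 0, since both electrodes use the same couple.
The compartment with the higher Ni2+(aq) concentration (1.9 M) acts as the cathode; ions are reduced there and produced at the dilute (0.17 M) anode.
With n = 2, Ecell = −(0.0592/2)·log([dilute]/[conc]) = −(0.0592/2)·log(0.17/1.9) = +0.031 V.

0.031 V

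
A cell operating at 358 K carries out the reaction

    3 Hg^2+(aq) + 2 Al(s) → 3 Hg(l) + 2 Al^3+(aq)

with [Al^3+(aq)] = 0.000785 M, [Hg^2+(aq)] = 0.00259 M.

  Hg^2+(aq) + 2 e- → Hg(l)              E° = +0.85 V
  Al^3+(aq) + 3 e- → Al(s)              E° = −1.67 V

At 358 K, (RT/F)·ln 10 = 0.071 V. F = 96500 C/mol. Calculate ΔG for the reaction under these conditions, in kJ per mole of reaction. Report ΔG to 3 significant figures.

E°cell = +0.85 − (−1.67) = +2.52 V; the balanced reaction transfers n = 6 electrons.
The reaction quotient is [Al^3+(aq)]^2 / [Hg^2+(aq)]^3 = 35.5; by Nernst, E = +2.52 − (0.071/6)(1.550) = +2.5017 V.
Finally ΔG = −nFE = −(6)(96500 C/mol)(+2.5017 V) = −1450 kJ/mol.

−1450 kJ/mol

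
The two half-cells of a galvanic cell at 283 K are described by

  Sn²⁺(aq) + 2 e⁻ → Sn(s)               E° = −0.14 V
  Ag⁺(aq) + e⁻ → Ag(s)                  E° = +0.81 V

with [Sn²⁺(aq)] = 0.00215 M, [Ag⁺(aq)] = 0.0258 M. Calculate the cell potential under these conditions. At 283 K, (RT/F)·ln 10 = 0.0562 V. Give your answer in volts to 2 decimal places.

+0.94 V

The Ag⁺/Ag couple has the more positive E°, so it is the cathode; Sn²⁺/Sn is the anode.
E°cell = E°cat − E°an = +0.81 − (−0.14) = +0.95 V; n = 2.
Balancing gives 2 Ag⁺(aq) + Sn(s) → 2 Ag(s) + Sn²⁺(aq); hence Q = [Sn²⁺(aq)] / [Ag⁺(aq)]^2 = 3.23 (log Q = 0.509).
By the Nernst equation, E = +0.95 − (0.0562/2)·(0.509) = +0.94 V.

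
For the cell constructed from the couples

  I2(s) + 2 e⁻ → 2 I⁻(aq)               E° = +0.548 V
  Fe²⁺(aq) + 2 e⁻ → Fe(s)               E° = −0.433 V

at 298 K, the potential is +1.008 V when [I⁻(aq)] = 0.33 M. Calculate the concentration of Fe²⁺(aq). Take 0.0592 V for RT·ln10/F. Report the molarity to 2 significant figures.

1.1 M

With I₂/I⁻ at the cathode and Fe²⁺/Fe at the anode, E°cell = +0.548 − (−0.433) = +0.981 V (n = 2).
From the Nernst equation, log Q = n(E° − E)/0.0592 = 2·(+0.981 − (+1.008))/0.0592 = −0.912.
Balancing electrons gives I2(s) + Fe(s) → 2 I⁻(aq) + Fe²⁺(aq); thus Q = [I⁻(aq)]^2·[Fe²⁺(aq)].
Isolating [Fe²⁺(aq)] in Q = 10^{−0.912} yields log [Fe²⁺(aq)] = 0.051, i.e. 1.1 M.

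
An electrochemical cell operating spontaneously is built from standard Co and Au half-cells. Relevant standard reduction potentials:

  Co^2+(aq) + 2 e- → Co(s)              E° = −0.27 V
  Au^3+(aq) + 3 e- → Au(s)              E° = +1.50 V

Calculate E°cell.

Of the two couples in this cell, the one with the more positive reduction potential is reduced at the cathode: here that is Au³⁺/Au (+1.50 V); Co²⁺/Co (−0.27 V) is the anode.
E°cell = E°(cathode) − E°(anode) = +1.50 − (−0.27) = +1.77 V.

+1.77 V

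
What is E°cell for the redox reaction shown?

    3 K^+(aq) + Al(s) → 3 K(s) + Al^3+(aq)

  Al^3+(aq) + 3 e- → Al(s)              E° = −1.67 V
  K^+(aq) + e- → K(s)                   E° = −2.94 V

−1.27 V

In the reaction as written, K^+(aq) is reduced (cathode) and Al^3+(aq) is produced by oxidation at the anode.
E°cell = E°(cathode) − E°(anode) = −2.94 − (−1.67) = −1.27 V.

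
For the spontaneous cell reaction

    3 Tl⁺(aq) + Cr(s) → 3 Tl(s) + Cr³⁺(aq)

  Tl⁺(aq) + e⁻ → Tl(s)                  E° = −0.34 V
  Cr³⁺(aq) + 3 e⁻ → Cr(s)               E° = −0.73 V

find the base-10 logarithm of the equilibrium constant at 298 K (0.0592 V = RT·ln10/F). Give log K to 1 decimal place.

The Tl⁺/Tl couple is reduced (cathode); E°cell = −0.34 − (−0.73) = +0.39 V with n = 3.
At equilibrium E = 0, so log K = nE°cell / 0.0592 = (3)(+0.39) / 0.0592 = 19.8.

log K = 19.8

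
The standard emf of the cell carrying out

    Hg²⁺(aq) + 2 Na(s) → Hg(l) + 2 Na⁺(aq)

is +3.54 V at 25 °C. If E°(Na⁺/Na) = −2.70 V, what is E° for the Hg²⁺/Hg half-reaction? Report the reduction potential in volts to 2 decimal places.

In the reaction as written the Hg²⁺/Hg couple is reduced (cathode) and Na⁺/Na is oxidized (anode), so E°cell = E°(Hg²⁺/Hg) − E°(Na⁺/Na).
E°(Hg²⁺/Hg) = E°cell + E°(anode) = +3.54 + (−2.70) = +0.84 V.

+0.84 V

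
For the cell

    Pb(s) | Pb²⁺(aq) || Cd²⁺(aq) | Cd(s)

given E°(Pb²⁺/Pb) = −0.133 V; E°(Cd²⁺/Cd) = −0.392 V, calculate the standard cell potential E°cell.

By convention the left-hand electrode in cell notation is the anode (oxidation) and the right-hand electrode is the cathode (reduction).
E°cell = E°(right) − E°(left) = −0.392 − (−0.133) = −0.259 V.
The negative sign shows that, as written, the cell would require an external voltage to drive the reaction.

−0.259 V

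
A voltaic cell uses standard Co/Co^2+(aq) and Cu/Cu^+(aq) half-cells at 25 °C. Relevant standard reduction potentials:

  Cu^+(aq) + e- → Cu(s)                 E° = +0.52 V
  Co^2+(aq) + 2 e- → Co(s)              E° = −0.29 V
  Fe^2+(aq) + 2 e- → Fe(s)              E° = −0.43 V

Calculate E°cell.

The Cu⁺/Cu couple has the higher E°, so Cu ion is reduced (cathode) and Co is oxidized (anode).
E°cell = E°(cathode) − E°(anode) = +0.52 − (−0.29) = +0.81 V.

+0.81 V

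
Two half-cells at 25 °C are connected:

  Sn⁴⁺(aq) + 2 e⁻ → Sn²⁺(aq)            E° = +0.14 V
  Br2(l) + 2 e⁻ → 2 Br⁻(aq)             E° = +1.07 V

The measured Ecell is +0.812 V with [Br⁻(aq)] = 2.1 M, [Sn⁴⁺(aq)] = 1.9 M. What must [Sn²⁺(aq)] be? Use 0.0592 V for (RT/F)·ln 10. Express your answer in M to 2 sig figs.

Br₂/Br⁻ is the cathode (higher E°); E°cell = +1.07 − (+0.14) = +0.93 V with n = 2.
From the Nernst equation, log Q = n(E° − E)/0.0592 = 2·(+0.93 − (+0.812))/0.0592 = 3.986.
The balanced reaction is Br2(l) + Sn²⁺(aq) → 2 Br⁻(aq) + Sn⁴⁺(aq), so Q = ([Br⁻(aq)]^2·[Sn⁴⁺(aq)]) / [Sn²⁺(aq)].
Substituting the known concentrations and solving, log [Sn²⁺(aq)] = −3.063 and [Sn²⁺(aq)] = 0.00086 M.

0.00086 M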